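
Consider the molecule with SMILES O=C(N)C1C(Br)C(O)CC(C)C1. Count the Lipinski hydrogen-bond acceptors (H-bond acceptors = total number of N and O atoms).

3

N atoms: 1; O atoms: 2.
Lipinski HBA = 1 + 2 = 3.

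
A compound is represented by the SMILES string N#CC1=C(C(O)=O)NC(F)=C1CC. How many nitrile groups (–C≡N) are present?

The nitrile motif appears at heavy-atom position 2 in the SMILES.
Other groups present: 1 carboxylic acid.
Nitrile count: 1.

1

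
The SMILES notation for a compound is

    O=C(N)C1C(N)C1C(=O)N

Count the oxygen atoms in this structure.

2

Scan the SMILES for O atoms (remember two-letter symbols like Cl and Br are single atoms).
Oxygen count: 2.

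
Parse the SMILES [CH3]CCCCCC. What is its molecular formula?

C7H16

Walk through each heavy atom and fill implicit hydrogens from standard valence (C 4, N 3, O 2, S 2, halogen 1):
  atom 1: C with explicit H count 3
  atom 2: C, bond orders sum to 2 (valence 4) → 2 H
  atom 3: C, bond orders sum to 2 (valence 4) → 2 H
  atom 4: C, bond orders sum to 2 (valence 4) → 2 H
  atom 5: C, bond orders sum to 2 (valence 4) → 2 H
  atom 6: C, bond orders sum to 2 (valence 4) → 2 H
  atom 7: C, bond orders sum to 1 (valence 4) → 3 H
Totals → C:7, H:16.
In Hill order: C7H16.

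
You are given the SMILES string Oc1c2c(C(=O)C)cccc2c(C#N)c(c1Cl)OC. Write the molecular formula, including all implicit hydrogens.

Walk through each heavy atom and fill implicit hydrogens from standard valence (C 4, N 3, O 2, S 2, halogen 1); for lowercase aromatic atoms, an aromatic c carries 1 H when it has two neighbours and 0 H with three, and aromatic n carries 0 H:
  atom 1: O, bond orders sum to 1 (valence 2) → 1 H
  atom 2: aromatic c, 3 neighbours → 0 H
  atom 3: aromatic c, 3 neighbours → 0 H
  atom 4: aromatic c, 3 neighbours → 0 H
  atom 5: C, bond orders sum to 4 (valence 4) → 0 H
  atom 6: O, bond orders sum to 2 (valence 2) → 0 H
  atom 7: C, bond orders sum to 1 (valence 4) → 3 H
  atom 8: aromatic c, 2 neighbours → 1 H
  atom 9: aromatic c, 2 neighbours → 1 H
  atom 10: aromatic c, 2 neighbours → 1 H
  atom 11: aromatic c, 3 neighbours → 0 H
  atom 12: aromatic c, 3 neighbours → 0 H
  atom 13: C, bond orders sum to 4 (valence 4) → 0 H
  atom 14: N, bond orders sum to 3 (valence 3) → 0 H
  atom 15: aromatic c, 3 neighbours → 0 H
  atom 16: aromatic c, 3 neighbours → 0 H
  atom 17: Cl (halogen, monovalent) → 0 H
  atom 18: O, bond orders sum to 2 (valence 2) → 0 H
  atom 19: C, bond orders sum to 1 (valence 4) → 3 H
Totals → C:14, H:10, Cl:1, N:1, O:3.
In Hill order: C14H10ClNO3.

C14H10ClNO3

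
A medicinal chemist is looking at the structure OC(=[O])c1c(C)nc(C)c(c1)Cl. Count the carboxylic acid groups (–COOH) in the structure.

1

The carboxylic acid motif appears at heavy-atom position 2 in the SMILES.
Carboxylic acid count: 1.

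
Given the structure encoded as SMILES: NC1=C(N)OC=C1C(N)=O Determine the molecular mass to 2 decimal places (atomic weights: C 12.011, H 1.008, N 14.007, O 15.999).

First, the molecular formula is C5H7N3O2 (counting implicit H from valence).
  C: 5 × 12.011 = 60.055
  H: 7 × 1.008 = 7.056
  N: 3 × 14.007 = 42.021
  O: 2 × 15.999 = 31.998
Sum: 5×12.011 + 7×1.008 + 3×14.007 + 2×15.999 = 141.130 → 141.13 g/mol.

141.13 g/mol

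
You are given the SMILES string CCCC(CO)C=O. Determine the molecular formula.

C6H12O2

Walk through each heavy atom and fill implicit hydrogens from standard valence (C 4, N 3, O 2, S 2, halogen 1):
  atom 1: C, bond orders sum to 1 (valence 4) → 3 H
  atom 2: C, bond orders sum to 2 (valence 4) → 2 H
  atom 3: C, bond orders sum to 2 (valence 4) → 2 H
  atom 4: C, bond orders sum to 3 (valence 4) → 1 H
  atom 5: C, bond orders sum to 2 (valence 4) → 2 H
  atom 6: O, bond orders sum to 1 (valence 2) → 1 H
  atom 7: C, bond orders sum to 3 (valence 4) → 1 H
  atom 8: O, bond orders sum to 2 (valence 2) → 0 H
Totals → C:6, H:12, O:2.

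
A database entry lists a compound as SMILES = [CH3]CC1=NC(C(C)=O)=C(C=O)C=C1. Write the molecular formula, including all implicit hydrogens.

Walk through each heavy atom and fill implicit hydrogens from standard valence (C 4, N 3, O 2, S 2, halogen 1):
  atom 1: C with explicit H count 3
  atom 2: C, bond orders sum to 2 (valence 4) → 2 H
  atom 3: C, bond orders sum to 4 (valence 4) → 0 H
  atom 4: N, bond orders sum to 3 (valence 3) → 0 H
  atom 5: C, bond orders sum to 4 (valence 4) → 0 H
  atom 6: C, bond orders sum to 4 (valence 4) → 0 H
  atom 7: C, bond orders sum to 1 (valence 4) → 3 H
  atom 8: O, bond orders sum to 2 (valence 2) → 0 H
  atom 9: C, bond orders sum to 4 (valence 4) → 0 H
  atom 10: C, bond orders sum to 3 (valence 4) → 1 H
  atom 11: O, bond orders sum to 2 (valence 2) → 0 H
  atom 12: C, bond orders sum to 3 (valence 4) → 1 H
  atom 13: C, bond orders sum to 3 (valence 4) → 1 H
Totals → C:10, H:11, N:1, O:2.

C10H11NO2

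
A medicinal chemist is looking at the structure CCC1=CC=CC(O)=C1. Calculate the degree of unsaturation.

Degree of unsaturation = (number of rings) + (number of π bonds).
Ring closures in the SMILES: 1.
π bonds: 3 double bonds (each 1 DoU) → 3 DoU from unsaturation.
Total DoU = 1 + 3 = 4.

4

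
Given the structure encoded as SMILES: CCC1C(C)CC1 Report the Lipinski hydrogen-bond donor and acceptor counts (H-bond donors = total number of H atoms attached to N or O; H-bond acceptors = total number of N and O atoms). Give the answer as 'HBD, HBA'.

Donors: find every N or O and count the H atoms it carries.
  (no N or O atoms present)
Lipinski HBD = 0.
Acceptors: N atoms = 0, O atoms = 0 → HBA = 0.

0, 0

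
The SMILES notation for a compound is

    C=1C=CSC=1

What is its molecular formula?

Walk through each heavy atom and fill implicit hydrogens from standard valence (C 4, N 3, O 2, S 2, halogen 1):
  atom 1: C, bond orders sum to 3 (valence 4) → 1 H
  atom 2: C, bond orders sum to 3 (valence 4) → 1 H
  atom 3: C, bond orders sum to 3 (valence 4) → 1 H
  atom 4: S, bond orders sum to 2 (valence 2) → 0 H
  atom 5: C, bond orders sum to 3 (valence 4) → 1 H
Totals → C:4, H:4, S:1.

C4H4S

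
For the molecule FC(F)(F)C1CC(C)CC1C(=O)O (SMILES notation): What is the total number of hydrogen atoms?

11

Walk through each heavy atom and fill implicit hydrogens from standard valence (C 4, N 3, O 2, S 2, halogen 1):
  atom 1: F (halogen, monovalent) → 0 H
  atom 2: C, bond orders sum to 4 (valence 4) → 0 H
  atom 3: F (halogen, monovalent) → 0 H
  atom 4: F (halogen, monovalent) → 0 H
  atom 5: C, bond orders sum to 3 (valence 4) → 1 H
  atom 6: C, bond orders sum to 2 (valence 4) → 2 H
  atom 7: C, bond orders sum to 3 (valence 4) → 1 H
  atom 8: C, bond orders sum to 1 (valence 4) → 3 H
  atom 9: C, bond orders sum to 2 (valence 4) → 2 H
  atom 10: C, bond orders sum to 3 (valence 4) → 1 H
  atom 11: C, bond orders sum to 4 (valence 4) → 0 H
  atom 12: O, bond orders sum to 2 (valence 2) → 0 H
  atom 13: O, bond orders sum to 1 (valence 2) → 1 H
Total hydrogens: 11.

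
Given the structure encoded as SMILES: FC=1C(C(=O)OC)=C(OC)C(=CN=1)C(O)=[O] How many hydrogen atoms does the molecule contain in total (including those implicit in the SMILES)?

Walk through each heavy atom and fill implicit hydrogens from standard valence (C 4, N 3, O 2, S 2, halogen 1):
  atom 1: F (halogen, monovalent) → 0 H
  atom 2: C, bond orders sum to 4 (valence 4) → 0 H
  atom 3: C, bond orders sum to 4 (valence 4) → 0 H
  atom 4: C, bond orders sum to 4 (valence 4) → 0 H
  atom 5: O, bond orders sum to 2 (valence 2) → 0 H
  atom 6: O, bond orders sum to 2 (valence 2) → 0 H
  atom 7: C, bond orders sum to 1 (valence 4) → 3 H
  atom 8: C, bond orders sum to 4 (valence 4) → 0 H
  atom 9: O, bond orders sum to 2 (valence 2) → 0 H
  atom 10: C, bond orders sum to 1 (valence 4) → 3 H
  atom 11: C, bond orders sum to 4 (valence 4) → 0 H
  atom 12: C, bond orders sum to 3 (valence 4) → 1 H
  atom 13: N, bond orders sum to 3 (valence 3) → 0 H
  atom 14: C, bond orders sum to 4 (valence 4) → 0 H
  atom 15: O, bond orders sum to 1 (valence 2) → 1 H
  atom 16: O with explicit H count 0
Total hydrogens: 8.

8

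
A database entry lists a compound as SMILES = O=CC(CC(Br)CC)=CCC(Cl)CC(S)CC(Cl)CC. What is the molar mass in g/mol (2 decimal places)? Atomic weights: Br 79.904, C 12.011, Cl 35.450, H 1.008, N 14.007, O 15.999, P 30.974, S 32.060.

404.23 g/mol

First, the molecular formula is C15H25BrCl2OS (counting implicit H from valence).
  Br: 1 × 79.904 = 79.904
  C: 15 × 12.011 = 180.165
  Cl: 2 × 35.450 = 70.900
  H: 25 × 1.008 = 25.200
  O: 1 × 15.999 = 15.999
  S: 1 × 32.060 = 32.060
Sum: 1×79.904 + 15×12.011 + 2×35.450 + 25×1.008 + 1×15.999 + 1×32.060 = 404.228 → 404.23 g/mol.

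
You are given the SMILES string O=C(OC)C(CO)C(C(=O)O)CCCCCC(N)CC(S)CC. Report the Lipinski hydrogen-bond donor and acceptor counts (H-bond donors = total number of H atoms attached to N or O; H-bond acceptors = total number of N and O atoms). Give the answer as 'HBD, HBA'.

Donors: find every N or O and count the H atoms it carries.
  atom 1 (O): bond orders sum to 2 → 0 H
  atom 3 (O): bond orders sum to 2 → 0 H
  atom 7 (O): bond orders sum to 1 → 1 H
  atom 10 (O): bond orders sum to 2 → 0 H
  atom 11 (O): bond orders sum to 1 → 1 H
  atom 18 (N): bond orders sum to 1 → 2 H
Lipinski HBD = 4.
Acceptors: N atoms = 1, O atoms = 5 → HBA = 6.

4, 6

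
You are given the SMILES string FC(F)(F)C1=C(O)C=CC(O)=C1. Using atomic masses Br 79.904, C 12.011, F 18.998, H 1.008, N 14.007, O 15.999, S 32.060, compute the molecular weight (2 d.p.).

First, the molecular formula is C7H5F3O2 (counting implicit H from valence).
  C: 7 × 12.011 = 84.077
  F: 3 × 18.998 = 56.994
  H: 5 × 1.008 = 5.040
  O: 2 × 15.999 = 31.998
Sum: 7×12.011 + 3×18.998 + 5×1.008 + 2×15.999 = 178.109 → 178.11 g/mol.

178.11 g/mol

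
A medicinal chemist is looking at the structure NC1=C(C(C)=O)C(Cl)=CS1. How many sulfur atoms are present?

1

Scan the SMILES for S atoms (remember two-letter symbols like Cl and Br are single atoms).
Sulfur count: 1.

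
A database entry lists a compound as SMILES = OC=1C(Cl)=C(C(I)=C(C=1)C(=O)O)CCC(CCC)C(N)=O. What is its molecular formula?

C14H17ClINO4

Walk through each heavy atom and fill implicit hydrogens from standard valence (C 4, N 3, O 2, S 2, halogen 1):
  atom 1: O, bond orders sum to 1 (valence 2) → 1 H
  atom 2: C, bond orders sum to 4 (valence 4) → 0 H
  atom 3: C, bond orders sum to 4 (valence 4) → 0 H
  atom 4: Cl (halogen, monovalent) → 0 H
  atom 5: C, bond orders sum to 4 (valence 4) → 0 H
  atom 6: C, bond orders sum to 4 (valence 4) → 0 H
  atom 7: I (halogen, monovalent) → 0 H
  atom 8: C, bond orders sum to 4 (valence 4) → 0 H
  atom 9: C, bond orders sum to 3 (valence 4) → 1 H
  atom 10: C, bond orders sum to 4 (valence 4) → 0 H
  atom 11: O, bond orders sum to 2 (valence 2) → 0 H
  atom 12: O, bond orders sum to 1 (valence 2) → 1 H
  atom 13: C, bond orders sum to 2 (valence 4) → 2 H
  atom 14: C, bond orders sum to 2 (valence 4) → 2 H
  atom 15: C, bond orders sum to 3 (valence 4) → 1 H
  atom 16: C, bond orders sum to 2 (valence 4) → 2 H
  atom 17: C, bond orders sum to 2 (valence 4) → 2 H
  atom 18: C, bond orders sum to 1 (valence 4) → 3 H
  atom 19: C, bond orders sum to 4 (valence 4) → 0 H
  atom 20: N, bond orders sum to 1 (valence 3) → 2 H
  atom 21: O, bond orders sum to 2 (valence 2) → 0 H
Totals → C:14, H:17, Cl:1, I:1, N:1, O:4.
In Hill order: C14H17ClINO4.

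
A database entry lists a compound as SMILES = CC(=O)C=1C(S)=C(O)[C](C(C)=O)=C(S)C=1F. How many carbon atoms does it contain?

10

Count every carbon token in the SMILES (each C, including those in ring-closure positions and inside branches).
Carbon count: 10.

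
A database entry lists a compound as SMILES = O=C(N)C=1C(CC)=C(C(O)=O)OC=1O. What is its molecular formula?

Walk through each heavy atom and fill implicit hydrogens from standard valence (C 4, N 3, O 2, S 2, halogen 1):
  atom 1: O, bond orders sum to 2 (valence 2) → 0 H
  atom 2: C, bond orders sum to 4 (valence 4) → 0 H
  atom 3: N, bond orders sum to 1 (valence 3) → 2 H
  atom 4: C, bond orders sum to 4 (valence 4) → 0 H
  atom 5: C, bond orders sum to 4 (valence 4) → 0 H
  atom 6: C, bond orders sum to 2 (valence 4) → 2 H
  atom 7: C, bond orders sum to 1 (valence 4) → 3 H
  atom 8: C, bond orders sum to 4 (valence 4) → 0 H
  atom 9: C, bond orders sum to 4 (valence 4) → 0 H
  atom 10: O, bond orders sum to 1 (valence 2) → 1 H
  atom 11: O, bond orders sum to 2 (valence 2) → 0 H
  atom 12: O, bond orders sum to 2 (valence 2) → 0 H
  atom 13: C, bond orders sum to 4 (valence 4) → 0 H
  atom 14: O, bond orders sum to 1 (valence 2) → 1 H
Totals → C:8, H:9, N:1, O:5.
In Hill order: C8H9NO5.

C8H9NO5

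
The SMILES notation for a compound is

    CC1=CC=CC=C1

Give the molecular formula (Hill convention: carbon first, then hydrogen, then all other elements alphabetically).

C7H8

Walk through each heavy atom and fill implicit hydrogens from standard valence (C 4, N 3, O 2, S 2, halogen 1):
  atom 1: C, bond orders sum to 1 (valence 4) → 3 H
  atom 2: C, bond orders sum to 4 (valence 4) → 0 H
  atom 3: C, bond orders sum to 3 (valence 4) → 1 H
  atom 4: C, bond orders sum to 3 (valence 4) → 1 H
  atom 5: C, bond orders sum to 3 (valence 4) → 1 H
  atom 6: C, bond orders sum to 3 (valence 4) → 1 H
  atom 7: C, bond orders sum to 3 (valence 4) → 1 H
Totals → C:7, H:8.
In Hill order: C7H8.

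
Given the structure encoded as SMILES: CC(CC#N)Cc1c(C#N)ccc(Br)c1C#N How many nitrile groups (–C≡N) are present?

3

The nitrile motif appears at heavy-atom positions 4, 9, 16 in the SMILES.
Nitrile count: 3.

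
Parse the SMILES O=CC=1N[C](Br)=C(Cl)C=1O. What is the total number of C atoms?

5

Count every carbon token in the SMILES (each C, including those in ring-closure positions and inside branches).
Carbon count: 5.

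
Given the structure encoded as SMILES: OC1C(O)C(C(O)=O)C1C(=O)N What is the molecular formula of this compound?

C6H9NO5

Walk through each heavy atom and fill implicit hydrogens from standard valence (C 4, N 3, O 2, S 2, halogen 1):
  atom 1: O, bond orders sum to 1 (valence 2) → 1 H
  atom 2: C, bond orders sum to 3 (valence 4) → 1 H
  atom 3: C, bond orders sum to 3 (valence 4) → 1 H
  atom 4: O, bond orders sum to 1 (valence 2) → 1 H
  atom 5: C, bond orders sum to 3 (valence 4) → 1 H
  atom 6: C, bond orders sum to 4 (valence 4) → 0 H
  atom 7: O, bond orders sum to 1 (valence 2) → 1 H
  atom 8: O, bond orders sum to 2 (valence 2) → 0 H
  atom 9: C, bond orders sum to 3 (valence 4) → 1 H
  atom 10: C, bond orders sum to 4 (valence 4) → 0 H
  atom 11: O, bond orders sum to 2 (valence 2) → 0 H
  atom 12: N, bond orders sum to 1 (valence 3) → 2 H
Totals → C:6, H:9, N:1, O:5.
In Hill order: C6H9NO5.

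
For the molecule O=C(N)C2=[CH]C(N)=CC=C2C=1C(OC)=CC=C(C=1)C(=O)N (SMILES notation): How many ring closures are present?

In SMILES, each pair of matching ring-closure digits denotes one ring-closing bond; the number of such bonds equals the number of independent rings.
Ring-closure bonds here: 2.

2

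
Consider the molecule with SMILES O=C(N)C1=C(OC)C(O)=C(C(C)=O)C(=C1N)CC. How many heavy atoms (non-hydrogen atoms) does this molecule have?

18

Every atom symbol written in the SMILES (organic subset) is one heavy atom; implicit H are not written.
Heavy atoms by element → C:12, N:2, O:4.
Total: 18.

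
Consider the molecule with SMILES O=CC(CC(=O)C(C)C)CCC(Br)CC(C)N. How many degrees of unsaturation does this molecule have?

Molecular formula: C13H24BrNO2.
DoU = (2C + 2 + N − H − X) / 2, where X is the halogen count and O/S are ignored.
    = (2·13 + 2 + 1 − 24 − 1) / 2 = 4 / 2 = 2.

2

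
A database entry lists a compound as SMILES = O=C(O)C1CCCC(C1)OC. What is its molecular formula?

C8H14O3

Walk through each heavy atom and fill implicit hydrogens from standard valence (C 4, N 3, O 2, S 2, halogen 1):
  atom 1: O, bond orders sum to 2 (valence 2) → 0 H
  atom 2: C, bond orders sum to 4 (valence 4) → 0 H
  atom 3: O, bond orders sum to 1 (valence 2) → 1 H
  atom 4: C, bond orders sum to 3 (valence 4) → 1 H
  atom 5: C, bond orders sum to 2 (valence 4) → 2 H
  atom 6: C, bond orders sum to 2 (valence 4) → 2 H
  atom 7: C, bond orders sum to 2 (valence 4) → 2 H
  atom 8: C, bond orders sum to 3 (valence 4) → 1 H
  atom 9: C, bond orders sum to 2 (valence 4) → 2 H
  atom 10: O, bond orders sum to 2 (valence 2) → 0 H
  atom 11: C, bond orders sum to 1 (valence 4) → 3 H
Totals → C:8, H:14, O:3.
In Hill order: C8H14O3.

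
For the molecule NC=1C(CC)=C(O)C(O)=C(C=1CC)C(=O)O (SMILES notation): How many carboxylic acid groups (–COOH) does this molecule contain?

1

The carboxylic acid motif appears at heavy-atom position 14 in the SMILES.
Other groups present: 2 hydroxyl, 1 primary amine.
Carboxylic acid count: 1.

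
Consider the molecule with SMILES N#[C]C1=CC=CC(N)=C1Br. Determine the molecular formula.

Walk through each heavy atom and fill implicit hydrogens from standard valence (C 4, N 3, O 2, S 2, halogen 1):
  atom 1: N, bond orders sum to 3 (valence 3) → 0 H
  atom 2: C with explicit H count 0
  atom 3: C, bond orders sum to 4 (valence 4) → 0 H
  atom 4: C, bond orders sum to 3 (valence 4) → 1 H
  atom 5: C, bond orders sum to 3 (valence 4) → 1 H
  atom 6: C, bond orders sum to 3 (valence 4) → 1 H
  atom 7: C, bond orders sum to 4 (valence 4) → 0 H
  atom 8: N, bond orders sum to 1 (valence 3) → 2 H
  atom 9: C, bond orders sum to 4 (valence 4) → 0 H
  atom 10: Br (halogen, monovalent) → 0 H
Totals → C:7, H:5, Br:1, N:2.

C7H5BrN2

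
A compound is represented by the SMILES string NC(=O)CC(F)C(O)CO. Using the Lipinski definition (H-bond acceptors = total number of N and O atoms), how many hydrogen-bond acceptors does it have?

N atoms: 1; O atoms: 3.
Lipinski HBA = 1 + 3 = 4.

4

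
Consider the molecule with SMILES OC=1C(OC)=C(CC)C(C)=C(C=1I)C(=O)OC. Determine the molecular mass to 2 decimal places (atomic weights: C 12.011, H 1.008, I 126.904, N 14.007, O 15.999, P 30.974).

First, the molecular formula is C12H15IO4 (counting implicit H from valence).
  C: 12 × 12.011 = 144.132
  H: 15 × 1.008 = 15.120
  I: 1 × 126.904 = 126.904
  O: 4 × 15.999 = 63.996
Sum: 12×12.011 + 15×1.008 + 1×126.904 + 4×15.999 = 350.152 → 350.15 g/mol.

350.15 g/mol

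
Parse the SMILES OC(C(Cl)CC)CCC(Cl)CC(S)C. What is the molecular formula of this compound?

Walk through each heavy atom and fill implicit hydrogens from standard valence (C 4, N 3, O 2, S 2, halogen 1):
  atom 1: O, bond orders sum to 1 (valence 2) → 1 H
  atom 2: C, bond orders sum to 3 (valence 4) → 1 H
  atom 3: C, bond orders sum to 3 (valence 4) → 1 H
  atom 4: Cl (halogen, monovalent) → 0 H
  atom 5: C, bond orders sum to 2 (valence 4) → 2 H
  atom 6: C, bond orders sum to 1 (valence 4) → 3 H
  atom 7: C, bond orders sum to 2 (valence 4) → 2 H
  atom 8: C, bond orders sum to 2 (valence 4) → 2 H
  atom 9: C, bond orders sum to 3 (valence 4) → 1 H
  atom 10: Cl (halogen, monovalent) → 0 H
  atom 11: C, bond orders sum to 2 (valence 4) → 2 H
  atom 12: C, bond orders sum to 3 (valence 4) → 1 H
  atom 13: S, bond orders sum to 1 (valence 2) → 1 H
  atom 14: C, bond orders sum to 1 (valence 4) → 3 H
Totals → C:10, H:20, Cl:2, O:1, S:1.
In Hill order: C10H20Cl2OS.

C10H20Cl2OS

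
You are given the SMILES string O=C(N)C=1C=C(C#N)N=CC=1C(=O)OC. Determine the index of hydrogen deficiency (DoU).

Molecular formula: C9H7N3O3.
DoU = (2C + 2 + N − H − X) / 2, where X is the halogen count and O/S are ignored.
    = (2·9 + 2 + 3 − 7 − 0) / 2 = 16 / 2 = 8.

8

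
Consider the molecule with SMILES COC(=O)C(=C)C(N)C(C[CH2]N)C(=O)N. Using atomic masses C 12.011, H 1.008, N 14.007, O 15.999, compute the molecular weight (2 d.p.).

First, the molecular formula is C9H17N3O3 (counting implicit H from valence).
  C: 9 × 12.011 = 108.099
  H: 17 × 1.008 = 17.136
  N: 3 × 14.007 = 42.021
  O: 3 × 15.999 = 47.997
Sum: 9×12.011 + 17×1.008 + 3×14.007 + 3×15.999 = 215.253 → 215.25 g/mol.

215.25 g/mol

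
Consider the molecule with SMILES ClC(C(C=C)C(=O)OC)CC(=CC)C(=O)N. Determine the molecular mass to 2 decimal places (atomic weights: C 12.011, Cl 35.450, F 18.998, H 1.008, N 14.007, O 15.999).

First, the molecular formula is C11H16ClNO3 (counting implicit H from valence).
  C: 11 × 12.011 = 132.121
  Cl: 1 × 35.450 = 35.450
  H: 16 × 1.008 = 16.128
  N: 1 × 14.007 = 14.007
  O: 3 × 15.999 = 47.997
Sum: 11×12.011 + 1×35.450 + 16×1.008 + 1×14.007 + 3×15.999 = 245.703 → 245.70 g/mol.

245.70 g/mol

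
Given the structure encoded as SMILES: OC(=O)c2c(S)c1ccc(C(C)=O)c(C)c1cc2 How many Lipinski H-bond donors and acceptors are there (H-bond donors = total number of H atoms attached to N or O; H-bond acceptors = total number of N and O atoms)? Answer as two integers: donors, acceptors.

1, 3

Donors: find every N or O and count the H atoms it carries.
  atom 1 (O): bond orders sum to 1 → 1 H
  atom 3 (O): bond orders sum to 2 → 0 H
  atom 13 (O): bond orders sum to 2 → 0 H
Lipinski HBD = 1.
Acceptors: N atoms = 0, O atoms = 3 → HBA = 3.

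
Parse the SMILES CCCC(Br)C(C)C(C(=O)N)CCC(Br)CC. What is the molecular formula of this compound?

C13H25Br2NO

Walk through each heavy atom and fill implicit hydrogens from standard valence (C 4, N 3, O 2, S 2, halogen 1):
  atom 1: C, bond orders sum to 1 (valence 4) → 3 H
  atom 2: C, bond orders sum to 2 (valence 4) → 2 H
  atom 3: C, bond orders sum to 2 (valence 4) → 2 H
  atom 4: C, bond orders sum to 3 (valence 4) → 1 H
  atom 5: Br (halogen, monovalent) → 0 H
  atom 6: C, bond orders sum to 3 (valence 4) → 1 H
  atom 7: C, bond orders sum to 1 (valence 4) → 3 H
  atom 8: C, bond orders sum to 3 (valence 4) → 1 H
  atom 9: C, bond orders sum to 4 (valence 4) → 0 H
  atom 10: O, bond orders sum to 2 (valence 2) → 0 H
  atom 11: N, bond orders sum to 1 (valence 3) → 2 H
  atom 12: C, bond orders sum to 2 (valence 4) → 2 H
  atom 13: C, bond orders sum to 2 (valence 4) → 2 H
  atom 14: C, bond orders sum to 3 (valence 4) → 1 H
  atom 15: Br (halogen, monovalent) → 0 H
  atom 16: C, bond orders sum to 2 (valence 4) → 2 H
  atom 17: C, bond orders sum to 1 (valence 4) → 3 H
Totals → C:13, H:25, Br:2, N:1, O:1.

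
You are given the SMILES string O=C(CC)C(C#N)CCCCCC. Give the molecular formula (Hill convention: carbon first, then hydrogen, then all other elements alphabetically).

Walk through each heavy atom and fill implicit hydrogens from standard valence (C 4, N 3, O 2, S 2, halogen 1):
  atom 1: O, bond orders sum to 2 (valence 2) → 0 H
  atom 2: C, bond orders sum to 4 (valence 4) → 0 H
  atom 3: C, bond orders sum to 2 (valence 4) → 2 H
  atom 4: C, bond orders sum to 1 (valence 4) → 3 H
  atom 5: C, bond orders sum to 3 (valence 4) → 1 H
  atom 6: C, bond orders sum to 4 (valence 4) → 0 H
  atom 7: N, bond orders sum to 3 (valence 3) → 0 H
  atom 8: C, bond orders sum to 2 (valence 4) → 2 H
  atom 9: C, bond orders sum to 2 (valence 4) → 2 H
  atom 10: C, bond orders sum to 2 (valence 4) → 2 H
  atom 11: C, bond orders sum to 2 (valence 4) → 2 H
  atom 12: C, bond orders sum to 2 (valence 4) → 2 H
  atom 13: C, bond orders sum to 1 (valence 4) → 3 H
Totals → C:11, H:19, N:1, O:1.
In Hill order: C11H19NO.

C11H19NO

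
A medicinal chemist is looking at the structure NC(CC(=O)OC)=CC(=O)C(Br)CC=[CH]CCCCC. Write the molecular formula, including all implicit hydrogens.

Walk through each heavy atom and fill implicit hydrogens from standard valence (C 4, N 3, O 2, S 2, halogen 1):
  atom 1: N, bond orders sum to 1 (valence 3) → 2 H
  atom 2: C, bond orders sum to 4 (valence 4) → 0 H
  atom 3: C, bond orders sum to 2 (valence 4) → 2 H
  atom 4: C, bond orders sum to 4 (valence 4) → 0 H
  atom 5: O, bond orders sum to 2 (valence 2) → 0 H
  atom 6: O, bond orders sum to 2 (valence 2) → 0 H
  atom 7: C, bond orders sum to 1 (valence 4) → 3 H
  atom 8: C, bond orders sum to 3 (valence 4) → 1 H
  atom 9: C, bond orders sum to 4 (valence 4) → 0 H
  atom 10: O, bond orders sum to 2 (valence 2) → 0 H
  atom 11: C, bond orders sum to 3 (valence 4) → 1 H
  atom 12: Br (halogen, monovalent) → 0 H
  atom 13: C, bond orders sum to 2 (valence 4) → 2 H
  atom 14: C, bond orders sum to 3 (valence 4) → 1 H
  atom 15: C with explicit H count 1
  atom 16: C, bond orders sum to 2 (valence 4) → 2 H
  atom 17: C, bond orders sum to 2 (valence 4) → 2 H
  atom 18: C, bond orders sum to 2 (valence 4) → 2 H
  atom 19: C, bond orders sum to 2 (valence 4) → 2 H
  atom 20: C, bond orders sum to 1 (valence 4) → 3 H
Totals → C:15, H:24, Br:1, N:1, O:3.
In Hill order: C15H24BrNO3.

C15H24BrNO3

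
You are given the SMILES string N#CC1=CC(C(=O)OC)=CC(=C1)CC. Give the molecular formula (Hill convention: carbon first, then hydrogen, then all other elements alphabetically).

Walk through each heavy atom and fill implicit hydrogens from standard valence (C 4, N 3, O 2, S 2, halogen 1):
  atom 1: N, bond orders sum to 3 (valence 3) → 0 H
  atom 2: C, bond orders sum to 4 (valence 4) → 0 H
  atom 3: C, bond orders sum to 4 (valence 4) → 0 H
  atom 4: C, bond orders sum to 3 (valence 4) → 1 H
  atom 5: C, bond orders sum to 4 (valence 4) → 0 H
  atom 6: C, bond orders sum to 4 (valence 4) → 0 H
  atom 7: O, bond orders sum to 2 (valence 2) → 0 H
  atom 8: O, bond orders sum to 2 (valence 2) → 0 H
  atom 9: C, bond orders sum to 1 (valence 4) → 3 H
  atom 10: C, bond orders sum to 3 (valence 4) → 1 H
  atom 11: C, bond orders sum to 4 (valence 4) → 0 H
  atom 12: C, bond orders sum to 3 (valence 4) → 1 H
  atom 13: C, bond orders sum to 2 (valence 4) → 2 H
  atom 14: C, bond orders sum to 1 (valence 4) → 3 H
Totals → C:11, H:11, N:1, O:2.

C11H11NO2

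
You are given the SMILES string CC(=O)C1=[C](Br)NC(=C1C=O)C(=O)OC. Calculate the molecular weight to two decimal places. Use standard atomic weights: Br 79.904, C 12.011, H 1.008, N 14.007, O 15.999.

274.07 g/mol

First, the molecular formula is C9H8BrNO4 (counting implicit H from valence).
  Br: 1 × 79.904 = 79.904
  C: 9 × 12.011 = 108.099
  H: 8 × 1.008 = 8.064
  N: 1 × 14.007 = 14.007
  O: 4 × 15.999 = 63.996
Sum: 1×79.904 + 9×12.011 + 8×1.008 + 1×14.007 + 4×15.999 = 274.070 → 274.07 g/mol.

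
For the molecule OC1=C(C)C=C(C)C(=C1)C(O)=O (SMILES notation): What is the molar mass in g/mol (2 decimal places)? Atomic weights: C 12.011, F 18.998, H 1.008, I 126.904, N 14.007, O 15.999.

166.18 g/mol

First, the molecular formula is C9H10O3 (counting implicit H from valence).
  C: 9 × 12.011 = 108.099
  H: 10 × 1.008 = 10.080
  O: 3 × 15.999 = 47.997
Sum: 9×12.011 + 10×1.008 + 3×15.999 = 166.176 → 166.18 g/mol.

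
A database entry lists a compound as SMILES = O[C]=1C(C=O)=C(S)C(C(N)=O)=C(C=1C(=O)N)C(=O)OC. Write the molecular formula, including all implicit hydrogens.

C11H10N2O6S

Walk through each heavy atom and fill implicit hydrogens from standard valence (C 4, N 3, O 2, S 2, halogen 1):
  atom 1: O, bond orders sum to 1 (valence 2) → 1 H
  atom 2: C with explicit H count 0
  atom 3: C, bond orders sum to 4 (valence 4) → 0 H
  atom 4: C, bond orders sum to 3 (valence 4) → 1 H
  atom 5: O, bond orders sum to 2 (valence 2) → 0 H
  atom 6: C, bond orders sum to 4 (valence 4) → 0 H
  atom 7: S, bond orders sum to 1 (valence 2) → 1 H
  atom 8: C, bond orders sum to 4 (valence 4) → 0 H
  atom 9: C, bond orders sum to 4 (valence 4) → 0 H
  atom 10: N, bond orders sum to 1 (valence 3) → 2 H
  atom 11: O, bond orders sum to 2 (valence 2) → 0 H
  atom 12: C, bond orders sum to 4 (valence 4) → 0 H
  atom 13: C, bond orders sum to 4 (valence 4) → 0 H
  atom 14: C, bond orders sum to 4 (valence 4) → 0 H
  atom 15: O, bond orders sum to 2 (valence 2) → 0 H
  atom 16: N, bond orders sum to 1 (valence 3) → 2 H
  atom 17: C, bond orders sum to 4 (valence 4) → 0 H
  atom 18: O, bond orders sum to 2 (valence 2) → 0 H
  atom 19: O, bond orders sum to 2 (valence 2) → 0 H
  atom 20: C, bond orders sum to 1 (valence 4) → 3 H
Totals → C:11, H:10, N:2, O:6, S:1.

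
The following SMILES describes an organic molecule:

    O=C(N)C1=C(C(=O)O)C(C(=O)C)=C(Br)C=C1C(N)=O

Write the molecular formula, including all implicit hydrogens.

C11H9BrN2O5

Walk through each heavy atom and fill implicit hydrogens from standard valence (C 4, N 3, O 2, S 2, halogen 1):
  atom 1: O, bond orders sum to 2 (valence 2) → 0 H
  atom 2: C, bond orders sum to 4 (valence 4) → 0 H
  atom 3: N, bond orders sum to 1 (valence 3) → 2 H
  atom 4: C, bond orders sum to 4 (valence 4) → 0 H
  atom 5: C, bond orders sum to 4 (valence 4) → 0 H
  atom 6: C, bond orders sum to 4 (valence 4) → 0 H
  atom 7: O, bond orders sum to 2 (valence 2) → 0 H
  atom 8: O, bond orders sum to 1 (valence 2) → 1 H
  atom 9: C, bond orders sum to 4 (valence 4) → 0 H
  atom 10: C, bond orders sum to 4 (valence 4) → 0 H
  atom 11: O, bond orders sum to 2 (valence 2) → 0 H
  atom 12: C, bond orders sum to 1 (valence 4) → 3 H
  atom 13: C, bond orders sum to 4 (valence 4) → 0 H
  atom 14: Br (halogen, monovalent) → 0 H
  atom 15: C, bond orders sum to 3 (valence 4) → 1 H
  atom 16: C, bond orders sum to 4 (valence 4) → 0 H
  atom 17: C, bond orders sum to 4 (valence 4) → 0 H
  atom 18: N, bond orders sum to 1 (valence 3) → 2 H
  atom 19: O, bond orders sum to 2 (valence 2) → 0 H
Totals → C:11, H:9, Br:1, N:2, O:5.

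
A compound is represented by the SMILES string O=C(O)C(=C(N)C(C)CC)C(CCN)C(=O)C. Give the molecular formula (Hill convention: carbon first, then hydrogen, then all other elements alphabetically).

C12H22N2O3

Walk through each heavy atom and fill implicit hydrogens from standard valence (C 4, N 3, O 2, S 2, halogen 1):
  atom 1: O, bond orders sum to 2 (valence 2) → 0 H
  atom 2: C, bond orders sum to 4 (valence 4) → 0 H
  atom 3: O, bond orders sum to 1 (valence 2) → 1 H
  atom 4: C, bond orders sum to 4 (valence 4) → 0 H
  atom 5: C, bond orders sum to 4 (valence 4) → 0 H
  atom 6: N, bond orders sum to 1 (valence 3) → 2 H
  atom 7: C, bond orders sum to 3 (valence 4) → 1 H
  atom 8: C, bond orders sum to 1 (valence 4) → 3 H
  atom 9: C, bond orders sum to 2 (valence 4) → 2 H
  atom 10: C, bond orders sum to 1 (valence 4) → 3 H
  atom 11: C, bond orders sum to 3 (valence 4) → 1 H
  atom 12: C, bond orders sum to 2 (valence 4) → 2 H
  atom 13: C, bond orders sum to 2 (valence 4) → 2 H
  atom 14: N, bond orders sum to 1 (valence 3) → 2 H
  atom 15: C, bond orders sum to 4 (valence 4) → 0 H
  atom 16: O, bond orders sum to 2 (valence 2) → 0 H
  atom 17: C, bond orders sum to 1 (valence 4) → 3 H
Totals → C:12, H:22, N:2, O:3.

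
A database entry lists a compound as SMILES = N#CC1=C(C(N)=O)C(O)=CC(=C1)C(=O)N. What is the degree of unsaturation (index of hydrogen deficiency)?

Degree of unsaturation = (number of rings) + (number of π bonds).
Ring closures in the SMILES: 1.
π bonds: 5 double bonds (each 1 DoU), 1 triple bond (each 2 DoU) → 7 DoU from unsaturation.
Total DoU = 1 + 7 = 8.

8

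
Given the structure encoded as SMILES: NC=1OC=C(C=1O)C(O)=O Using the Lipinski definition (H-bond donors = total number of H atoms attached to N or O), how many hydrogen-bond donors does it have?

Donors: find every N or O and count the H atoms it carries.
  atom 1 (N): bond orders sum to 1 → 2 H
  atom 3 (O): bond orders sum to 2 → 0 H
  atom 7 (O): bond orders sum to 1 → 1 H
  atom 9 (O): bond orders sum to 1 → 1 H
  atom 10 (O): bond orders sum to 2 → 0 H
Lipinski HBD = 4.

4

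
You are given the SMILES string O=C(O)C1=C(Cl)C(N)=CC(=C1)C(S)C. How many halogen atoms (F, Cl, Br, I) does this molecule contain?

1

Halogen atoms appear at heavy-atom position 6 (1×Cl).
Other groups present: 1 carboxylic acid, 1 primary amine, 1 thiol.
Halogen count: 1.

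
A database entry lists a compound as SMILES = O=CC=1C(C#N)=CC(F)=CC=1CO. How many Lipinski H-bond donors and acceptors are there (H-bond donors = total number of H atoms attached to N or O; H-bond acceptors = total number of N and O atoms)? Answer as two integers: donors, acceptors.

Donors: find every N or O and count the H atoms it carries.
  atom 1 (O): bond orders sum to 2 → 0 H
  atom 6 (N): bond orders sum to 3 → 0 H
  atom 13 (O): bond orders sum to 1 → 1 H
Lipinski HBD = 1.
Acceptors: N atoms = 1, O atoms = 2 → HBA = 3.

1, 3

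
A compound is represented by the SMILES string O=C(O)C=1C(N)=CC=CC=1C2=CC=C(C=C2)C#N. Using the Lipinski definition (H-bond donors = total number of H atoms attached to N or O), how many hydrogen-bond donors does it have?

Donors: find every N or O and count the H atoms it carries.
  atom 1 (O): bond orders sum to 2 → 0 H
  atom 3 (O): bond orders sum to 1 → 1 H
  atom 6 (N): bond orders sum to 1 → 2 H
  atom 18 (N): bond orders sum to 3 → 0 H
Lipinski HBD = 3.

3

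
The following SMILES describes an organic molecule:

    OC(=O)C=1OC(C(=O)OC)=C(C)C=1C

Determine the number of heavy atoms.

14

Every atom symbol written in the SMILES (organic subset) is one heavy atom; implicit H are not written.
Heavy atoms by element → C:9, O:5.
Total: 14.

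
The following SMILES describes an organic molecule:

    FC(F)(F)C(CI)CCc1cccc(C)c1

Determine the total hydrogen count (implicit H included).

Walk through each heavy atom and fill implicit hydrogens from standard valence (C 4, N 3, O 2, S 2, halogen 1); for lowercase aromatic atoms, an aromatic c carries 1 H when it has two neighbours and 0 H with three, and aromatic n carries 0 H:
  atom 1: F (halogen, monovalent) → 0 H
  atom 2: C, bond orders sum to 4 (valence 4) → 0 H
  atom 3: F (halogen, monovalent) → 0 H
  atom 4: F (halogen, monovalent) → 0 H
  atom 5: C, bond orders sum to 3 (valence 4) → 1 H
  atom 6: C, bond orders sum to 2 (valence 4) → 2 H
  atom 7: I (halogen, monovalent) → 0 H
  atom 8: C, bond orders sum to 2 (valence 4) → 2 H
  atom 9: C, bond orders sum to 2 (valence 4) → 2 H
  atom 10: aromatic c, 3 neighbours → 0 H
  atom 11: aromatic c, 2 neighbours → 1 H
  atom 12: aromatic c, 2 neighbours → 1 H
  atom 13: aromatic c, 2 neighbours → 1 H
  atom 14: aromatic c, 3 neighbours → 0 H
  atom 15: C, bond orders sum to 1 (valence 4) → 3 H
  atom 16: aromatic c, 2 neighbours → 1 H
Total hydrogens: 14.

14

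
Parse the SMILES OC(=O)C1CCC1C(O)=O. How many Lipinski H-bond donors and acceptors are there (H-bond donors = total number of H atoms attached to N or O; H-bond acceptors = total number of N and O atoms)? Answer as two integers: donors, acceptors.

Donors: find every N or O and count the H atoms it carries.
  atom 1 (O): bond orders sum to 1 → 1 H
  atom 3 (O): bond orders sum to 2 → 0 H
  atom 9 (O): bond orders sum to 1 → 1 H
  atom 10 (O): bond orders sum to 2 → 0 H
Lipinski HBD = 2.
Acceptors: N atoms = 0, O atoms = 4 → HBA = 4.

2, 4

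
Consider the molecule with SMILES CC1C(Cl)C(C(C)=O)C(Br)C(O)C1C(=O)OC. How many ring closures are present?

In SMILES, each pair of matching ring-closure digits denotes one ring-closing bond; the number of such bonds equals the number of independent rings.
Ring-closure bonds here: 1.

1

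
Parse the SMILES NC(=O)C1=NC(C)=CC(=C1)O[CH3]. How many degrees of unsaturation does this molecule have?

Molecular formula: C8H10N2O2.
DoU = (2C + 2 + N − H − X) / 2, where X is the halogen count and O/S are ignored.
    = (2·8 + 2 + 2 − 10 − 0) / 2 = 10 / 2 = 5.

5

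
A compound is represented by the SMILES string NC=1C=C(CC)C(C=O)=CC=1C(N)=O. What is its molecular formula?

C10H12N2O2

Walk through each heavy atom and fill implicit hydrogens from standard valence (C 4, N 3, O 2, S 2, halogen 1):
  atom 1: N, bond orders sum to 1 (valence 3) → 2 H
  atom 2: C, bond orders sum to 4 (valence 4) → 0 H
  atom 3: C, bond orders sum to 3 (valence 4) → 1 H
  atom 4: C, bond orders sum to 4 (valence 4) → 0 H
  atom 5: C, bond orders sum to 2 (valence 4) → 2 H
  atom 6: C, bond orders sum to 1 (valence 4) → 3 H
  atom 7: C, bond orders sum to 4 (valence 4) → 0 H
  atom 8: C, bond orders sum to 3 (valence 4) → 1 H
  atom 9: O, bond orders sum to 2 (valence 2) → 0 H
  atom 10: C, bond orders sum to 3 (valence 4) → 1 H
  atom 11: C, bond orders sum to 4 (valence 4) → 0 H
  atom 12: C, bond orders sum to 4 (valence 4) → 0 H
  atom 13: N, bond orders sum to 1 (valence 3) → 2 H
  atom 14: O, bond orders sum to 2 (valence 2) → 0 H
Totals → C:10, H:12, N:2, O:2.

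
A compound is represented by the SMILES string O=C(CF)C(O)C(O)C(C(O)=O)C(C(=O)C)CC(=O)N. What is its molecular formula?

Walk through each heavy atom and fill implicit hydrogens from standard valence (C 4, N 3, O 2, S 2, halogen 1):
  atom 1: O, bond orders sum to 2 (valence 2) → 0 H
  atom 2: C, bond orders sum to 4 (valence 4) → 0 H
  atom 3: C, bond orders sum to 2 (valence 4) → 2 H
  atom 4: F (halogen, monovalent) → 0 H
  atom 5: C, bond orders sum to 3 (valence 4) → 1 H
  atom 6: O, bond orders sum to 1 (valence 2) → 1 H
  atom 7: C, bond orders sum to 3 (valence 4) → 1 H
  atom 8: O, bond orders sum to 1 (valence 2) → 1 H
  atom 9: C, bond orders sum to 3 (valence 4) → 1 H
  atom 10: C, bond orders sum to 4 (valence 4) → 0 H
  atom 11: O, bond orders sum to 1 (valence 2) → 1 H
  atom 12: O, bond orders sum to 2 (valence 2) → 0 H
  atom 13: C, bond orders sum to 3 (valence 4) → 1 H
  atom 14: C, bond orders sum to 4 (valence 4) → 0 H
  atom 15: O, bond orders sum to 2 (valence 2) → 0 H
  atom 16: C, bond orders sum to 1 (valence 4) → 3 H
  atom 17: C, bond orders sum to 2 (valence 4) → 2 H
  atom 18: C, bond orders sum to 4 (valence 4) → 0 H
  atom 19: O, bond orders sum to 2 (valence 2) → 0 H
  atom 20: N, bond orders sum to 1 (valence 3) → 2 H
Totals → C:11, H:16, F:1, N:1, O:7.

C11H16FNO7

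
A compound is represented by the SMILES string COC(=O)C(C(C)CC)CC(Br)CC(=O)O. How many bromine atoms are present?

Scan the SMILES for Br atoms (remember two-letter symbols like Cl and Br are single atoms).
Bromine count: 1.

1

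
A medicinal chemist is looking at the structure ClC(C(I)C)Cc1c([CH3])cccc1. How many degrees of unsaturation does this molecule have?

Molecular formula: C11H14ClI.
DoU = (2C + 2 + N − H − X) / 2, where X is the halogen count and O/S are ignored.
    = (2·11 + 2 + 0 − 14 − 2) / 2 = 8 / 2 = 4.

4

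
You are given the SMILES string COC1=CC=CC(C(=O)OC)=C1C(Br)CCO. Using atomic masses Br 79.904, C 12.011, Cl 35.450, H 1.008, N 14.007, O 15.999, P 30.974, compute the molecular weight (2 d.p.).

303.15 g/mol

First, the molecular formula is C12H15BrO4 (counting implicit H from valence).
  Br: 1 × 79.904 = 79.904
  C: 12 × 12.011 = 144.132
  H: 15 × 1.008 = 15.120
  O: 4 × 15.999 = 63.996
Sum: 1×79.904 + 12×12.011 + 15×1.008 + 4×15.999 = 303.152 → 303.15 g/mol.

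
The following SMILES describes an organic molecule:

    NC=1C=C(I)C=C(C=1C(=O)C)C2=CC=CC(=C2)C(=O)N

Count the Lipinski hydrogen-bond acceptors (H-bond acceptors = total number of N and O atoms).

N atoms: 2; O atoms: 2.
Lipinski HBA = 2 + 2 = 4.

4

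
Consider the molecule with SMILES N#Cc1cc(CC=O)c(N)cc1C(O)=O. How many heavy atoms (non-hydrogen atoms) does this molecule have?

Every atom symbol written in the SMILES (organic subset) is one heavy atom; implicit H are not written.
Heavy atoms by element → C:10, N:2, O:3.
Total: 15.

15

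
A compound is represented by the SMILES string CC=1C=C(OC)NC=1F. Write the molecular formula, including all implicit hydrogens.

C6H8FNO

Walk through each heavy atom and fill implicit hydrogens from standard valence (C 4, N 3, O 2, S 2, halogen 1):
  atom 1: C, bond orders sum to 1 (valence 4) → 3 H
  atom 2: C, bond orders sum to 4 (valence 4) → 0 H
  atom 3: C, bond orders sum to 3 (valence 4) → 1 H
  atom 4: C, bond orders sum to 4 (valence 4) → 0 H
  atom 5: O, bond orders sum to 2 (valence 2) → 0 H
  atom 6: C, bond orders sum to 1 (valence 4) → 3 H
  atom 7: N, bond orders sum to 2 (valence 3) → 1 H
  atom 8: C, bond orders sum to 4 (valence 4) → 0 H
  atom 9: F (halogen, monovalent) → 0 H
Totals → C:6, H:8, F:1, N:1, O:1.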